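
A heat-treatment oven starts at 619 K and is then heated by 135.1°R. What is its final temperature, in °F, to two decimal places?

Initial temperature in Celsius: 619 - 273.15 = 345.8500°C.
The 135.1°R change is an interval, so only the factor 5/9 applies: +135.1 × 5/9 = +75.0556°C.
Final Celsius temperature: 345.8500 + 75.0556 = 420.9056°C.
In Fahrenheit: 420.9056 × 1.8 + 32 = 789.63°F.

789.63°F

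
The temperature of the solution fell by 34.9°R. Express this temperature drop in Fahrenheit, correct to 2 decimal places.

Rankine and Fahrenheit degrees are the same size, so the interval is unchanged: 34.90.

34.90°F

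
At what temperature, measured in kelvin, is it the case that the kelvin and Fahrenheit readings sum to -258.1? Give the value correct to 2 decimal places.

Let K be the kelvin reading. The Fahrenheit reading is F = 1.8·K - 459.67.
Require K + F = -258.1: (2.8)·K - 459.67 = -258.1.
K = (-258.1 + 459.67) / (2.8) = 71.99.

71.99 K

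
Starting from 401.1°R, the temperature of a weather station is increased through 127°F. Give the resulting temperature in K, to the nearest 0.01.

Initial temperature in Celsius: (401.1 - 491.67) × 5/9 = -50.3167°C.
The 127°F change is an interval, so only the factor 5/9 applies: +127 × 5/9 = +70.5556°C.
Final Celsius temperature: -50.3167 + 70.5556 = 20.2389°C.
In kelvin: 20.2389 + 273.15 = 293.39 K.

293.39 K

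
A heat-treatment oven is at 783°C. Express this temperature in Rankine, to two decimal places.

1901.07°R

In Rankine: 783.0000 × 1.8 + 491.67 = 1901.07°R.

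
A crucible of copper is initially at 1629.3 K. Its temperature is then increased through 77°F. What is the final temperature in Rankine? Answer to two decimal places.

3009.74°R

Initial temperature in Celsius: 1629.3 - 273.15 = 1356.1500°C.
The 77°F change is an interval, so only the factor 5/9 applies: +77 × 5/9 = +42.7778°C.
Final Celsius temperature: 1356.1500 + 42.7778 = 1398.9278°C.
In Rankine: 1398.9278 × 1.8 + 491.67 = 3009.74°R.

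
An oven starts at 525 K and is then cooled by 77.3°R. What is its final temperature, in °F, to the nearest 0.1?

Initial temperature in Celsius: 525 - 273.15 = 251.8500°C.
The 77.3°R change is an interval, so only the factor 5/9 applies: -77.3 × 5/9 = -42.9444°C.
Final Celsius temperature: 251.8500 - 42.9444 = 208.9056°C.
In Fahrenheit: 208.9056 × 1.8 + 32 = 408.0°F.

408.0°F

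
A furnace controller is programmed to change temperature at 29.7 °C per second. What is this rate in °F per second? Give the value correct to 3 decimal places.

53.460 °F/second

The quantity depends on a temperature interval, so only the ratio of degree sizes applies; the offset between the scales is irrelevant.
A change of 1°C is a change of 1.8°F, so 29.7 × 1.8 = 53.460.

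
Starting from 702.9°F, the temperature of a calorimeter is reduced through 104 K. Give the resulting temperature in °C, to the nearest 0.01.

Initial temperature in Celsius: (702.9 - 32) × 5/9 = 372.7222°C.
The 104 K change is an interval; Kelvin and Celsius degrees are the same size, so ΔC = -104°C.
Final Celsius temperature: 372.7222 - 104.0000 = 268.7222°C.

268.72°C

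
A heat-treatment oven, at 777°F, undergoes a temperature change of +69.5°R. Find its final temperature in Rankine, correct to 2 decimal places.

Initial temperature in Celsius: (777 - 32) × 5/9 = 413.8889°C.
The 69.5°R change is an interval, so only the factor 5/9 applies: +69.5 × 5/9 = +38.6111°C.
Final Celsius temperature: 413.8889 + 38.6111 = 452.5000°C.
In Rankine: 452.5000 × 1.8 + 491.67 = 1306.17°R.

1306.17°R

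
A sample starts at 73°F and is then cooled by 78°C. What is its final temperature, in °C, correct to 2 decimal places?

-55.22°C

Initial temperature in Celsius: (73 - 32) × 5/9 = 22.7778°C.
Final Celsius temperature: 22.7778 - 78.0000 = -55.2222°C.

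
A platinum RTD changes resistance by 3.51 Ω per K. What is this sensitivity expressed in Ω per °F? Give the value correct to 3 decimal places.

Since only a temperature interval is involved, the additive offset between the scales drops out.
A change of 1°F is a change of 5/9 K, so per °F the value is 3.51 × 5/9 = 1.950.

1.950 Ω per °F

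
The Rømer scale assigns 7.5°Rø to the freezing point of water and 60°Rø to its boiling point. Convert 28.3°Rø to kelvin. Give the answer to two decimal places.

Linear interpolation between the fixed points: C = (28.3 - 7.5) × 100 / (60 - 7.5) = 39.6190°C.
Then 39.6190 + 273.15 = 312.77 K.

312.77 K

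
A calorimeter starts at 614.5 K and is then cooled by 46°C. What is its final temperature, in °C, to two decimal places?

Initial temperature in Celsius: 614.5 - 273.15 = 341.3500°C.
Final Celsius temperature: 341.3500 - 46.0000 = 295.3500°C.

295.35°C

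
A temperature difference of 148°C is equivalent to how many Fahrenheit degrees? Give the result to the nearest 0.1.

266.4°F

An interval of 1°C corresponds to 1.8°F.
148 × 1.8 = 266.4.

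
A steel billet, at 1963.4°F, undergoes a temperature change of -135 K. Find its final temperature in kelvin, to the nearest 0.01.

1211.15 K

Initial temperature in Celsius: (1963.4 - 32) × 5/9 = 1073.0000°C.
The 135 K change is an interval; Kelvin and Celsius degrees are the same size, so ΔC = -135°C.
Final Celsius temperature: 1073.0000 - 135.0000 = 938.0000°C.
In kelvin: 938.0000 + 273.15 = 1211.15 K.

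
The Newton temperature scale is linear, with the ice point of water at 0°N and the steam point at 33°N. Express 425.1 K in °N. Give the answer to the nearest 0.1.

First in Celsius: 425.1 - 273.15 = 151.9500°C.
Linearly onto the Newton scale: 0 + (151.9500 / 100) × (33 - 0) = 50.1°N.

50.1°N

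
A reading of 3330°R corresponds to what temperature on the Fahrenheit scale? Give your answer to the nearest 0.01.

In Celsius: (3330 - 491.67) × 5/9 = 1576.8500°C.
In Fahrenheit: 1576.8500 × 1.8 + 32 = 2870.33°F.

2870.33°F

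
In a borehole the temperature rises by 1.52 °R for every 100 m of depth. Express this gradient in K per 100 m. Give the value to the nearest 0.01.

Since only a temperature interval is involved, the additive offset between the scales drops out.
A change of 1°R is a change of 5/9 K, so 1.52 × 5/9 = 0.84.

0.84 K/100 m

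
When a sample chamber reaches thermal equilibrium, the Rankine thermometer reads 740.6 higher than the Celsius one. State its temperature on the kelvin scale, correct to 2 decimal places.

Let x be the Celsius reading; then the Rankine reading is 1.8·x + 491.67.
(1.8·x + 491.67) - x = 740.6  ⇒  (0.8)·x = 248.93  ⇒  x = 311.1625°C.
In kelvin: 311.1625 + 273.15 = 584.31 K.

584.31 K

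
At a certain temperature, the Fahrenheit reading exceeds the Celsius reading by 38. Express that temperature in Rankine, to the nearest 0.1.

Let x be the Fahrenheit reading; then the Celsius reading is 5/9·x - 17.7778.
(5/9·x - 17.7778) - x = -38  ⇒  (-4/9)·x = -20.2222  ⇒  x = 45.5000°F.
In Celsius: (45.5 - 32) × 5/9 = 7.5000°C.
In Rankine: 7.5000 × 1.8 + 491.67 = 505.2°R.

505.2°R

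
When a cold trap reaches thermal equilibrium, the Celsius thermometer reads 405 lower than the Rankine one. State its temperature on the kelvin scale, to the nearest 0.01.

Let x be the Rankine reading; then the Celsius reading is 5/9·x - 273.15.
(5/9·x - 273.15) - x = -405  ⇒  (-4/9)·x = -131.85  ⇒  x = 296.6625°R.
In Celsius: (296.6625 - 491.67) × 5/9 = -108.3375°C.
In kelvin: -108.3375 + 273.15 = 164.81 K.

164.81 K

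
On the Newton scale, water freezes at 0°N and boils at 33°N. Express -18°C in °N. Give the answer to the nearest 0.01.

-5.94°N

Linearly onto the Newton scale: 0 + (-18.0000 / 100) × (33 - 0) = -5.94°N.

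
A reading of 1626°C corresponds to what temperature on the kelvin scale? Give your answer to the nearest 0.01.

In kelvin: 1626.0000 + 273.15 = 1899.15 K.

1899.15 K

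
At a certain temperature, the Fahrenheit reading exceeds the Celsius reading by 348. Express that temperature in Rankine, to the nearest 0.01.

1202.67°R

Let x be the Celsius reading; then the Fahrenheit reading is 1.8·x + 32.
(1.8·x + 32) - x = 348  ⇒  (0.8)·x = 316  ⇒  x = 395.0000°C.
In Rankine: 395.0000 × 1.8 + 491.67 = 1202.67°R.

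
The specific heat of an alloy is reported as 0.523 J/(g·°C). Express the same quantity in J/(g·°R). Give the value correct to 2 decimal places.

Since only a temperature interval is involved, the additive offset between the scales drops out.
A change of 1°R is a change of 5/9°C, so per °R the value is 0.523 × 5/9 = 0.29.

0.29 J/(g·°R)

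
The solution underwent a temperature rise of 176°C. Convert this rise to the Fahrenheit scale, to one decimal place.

An interval of 1°C corresponds to 1.8°F.
176 × 1.8 = 316.8.

316.8°F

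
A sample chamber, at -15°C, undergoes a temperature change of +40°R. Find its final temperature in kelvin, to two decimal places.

280.37 K

The 40°R change is an interval, so only the factor 5/9 applies: +40 × 5/9 = +22.2222°C.
Final Celsius temperature: -15.0000 + 22.2222 = 7.2222°C.
In kelvin: 7.2222 + 273.15 = 280.37 K.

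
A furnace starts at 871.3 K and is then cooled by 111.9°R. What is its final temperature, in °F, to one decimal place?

Initial temperature in Celsius: 871.3 - 273.15 = 598.1500°C.
The 111.9°R change is an interval, so only the factor 5/9 applies: -111.9 × 5/9 = -62.1667°C.
Final Celsius temperature: 598.1500 - 62.1667 = 535.9833°C.
In Fahrenheit: 535.9833 × 1.8 + 32 = 996.8°F.

996.8°F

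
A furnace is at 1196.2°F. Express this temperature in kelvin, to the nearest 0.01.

919.93 K

In Celsius: (1196.2 - 32) × 5/9 = 646.7778°C.
In kelvin: 646.7778 + 273.15 = 919.93 K.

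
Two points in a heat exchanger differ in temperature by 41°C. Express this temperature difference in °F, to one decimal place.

An interval of 1°C corresponds to 1.8°F.
41 × 1.8 = 73.8.

73.8°F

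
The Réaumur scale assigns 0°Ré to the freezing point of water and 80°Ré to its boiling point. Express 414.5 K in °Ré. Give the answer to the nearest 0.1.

First in Celsius: 414.5 - 273.15 = 141.3500°C.
Linearly onto the Réaumur scale: 0 + (141.3500 / 100) × (80 - 0) = 113.1°Ré.

113.1°Ré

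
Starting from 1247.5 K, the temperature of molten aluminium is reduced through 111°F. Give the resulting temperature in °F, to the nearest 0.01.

Initial temperature in Celsius: 1247.5 - 273.15 = 974.3500°C.
The 111°F change is an interval, so only the factor 5/9 applies: -111 × 5/9 = -61.6667°C.
Final Celsius temperature: 974.3500 - 61.6667 = 912.6833°C.
In Fahrenheit: 912.6833 × 1.8 + 32 = 1674.83°F.

1674.83°F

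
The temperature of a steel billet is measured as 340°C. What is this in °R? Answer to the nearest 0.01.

1103.67°R

In Rankine: 340.0000 × 1.8 + 491.67 = 1103.67°R.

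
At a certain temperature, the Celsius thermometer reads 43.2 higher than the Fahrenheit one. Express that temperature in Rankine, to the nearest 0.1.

Let x be the Fahrenheit reading; then the Celsius reading is 5/9·x - 17.7778.
(5/9·x - 17.7778) - x = 43.2  ⇒  (-4/9)·x = 60.9778  ⇒  x = -137.2000°F.
In Celsius: (-137.2 - 32) × 5/9 = -94.0000°C.
In Rankine: -94.0000 × 1.8 + 491.67 = 322.5°R.

322.5°R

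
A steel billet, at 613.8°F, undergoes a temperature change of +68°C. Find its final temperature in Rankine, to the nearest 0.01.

Initial temperature in Celsius: (613.8 - 32) × 5/9 = 323.2222°C.
Final Celsius temperature: 323.2222 + 68.0000 = 391.2222°C.
In Rankine: 391.2222 × 1.8 + 491.67 = 1195.87°R.

1195.87°R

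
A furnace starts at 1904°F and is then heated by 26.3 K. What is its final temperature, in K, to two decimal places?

Initial temperature in Celsius: (1904 - 32) × 5/9 = 1040.0000°C.
The 26.3 K change is an interval; Kelvin and Celsius degrees are the same size, so ΔC = +26.3°C.
Final Celsius temperature: 1040.0000 + 26.3000 = 1066.3000°C.
In kelvin: 1066.3000 + 273.15 = 1339.45 K.

1339.45 K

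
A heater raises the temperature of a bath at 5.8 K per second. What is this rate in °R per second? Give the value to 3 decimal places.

The quantity depends on a temperature interval, so only the ratio of degree sizes applies; the offset between the scales is irrelevant.
A change of 1 K is a change of 1.8°R, so 5.8 × 1.8 = 10.440.

10.440 °R/second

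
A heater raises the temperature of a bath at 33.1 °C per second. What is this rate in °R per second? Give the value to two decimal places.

59.58 °R/second

Since only a temperature interval is involved, the additive offset between the scales drops out.
A change of 1°C is a change of 1.8°R, so 33.1 × 1.8 = 59.58.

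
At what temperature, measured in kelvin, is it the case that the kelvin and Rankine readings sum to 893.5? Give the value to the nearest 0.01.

319.11 K

Let K be the kelvin reading. The Rankine reading is R = 1.8·K.
Require K + R = 893.5: (2.8)·K = 893.5.
K = (893.5) / (2.8) = 319.11.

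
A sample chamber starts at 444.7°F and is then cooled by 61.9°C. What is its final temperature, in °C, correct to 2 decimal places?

167.38°C

Initial temperature in Celsius: (444.7 - 32) × 5/9 = 229.2778°C.
Final Celsius temperature: 229.2778 - 61.9000 = 167.3778°C.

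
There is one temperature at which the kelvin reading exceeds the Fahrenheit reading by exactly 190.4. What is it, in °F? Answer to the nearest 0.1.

146.2°F

Let F be the Fahrenheit reading. The kelvin reading is K = 5/9·F + 255.372.
Require K - F = 190.4: (-4/9)·F + 255.372 = 190.4.
F = (190.4 - 255.372) / (-4/9) = 146.2.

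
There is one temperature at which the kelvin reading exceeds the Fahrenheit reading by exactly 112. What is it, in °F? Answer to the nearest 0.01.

322.59°F

Let F be the Fahrenheit reading. The kelvin reading is K = 5/9·F + 255.372.
Require K - F = 112: (-4/9)·F + 255.372 = 112.
F = (112 - 255.372) / (-4/9) = 322.59.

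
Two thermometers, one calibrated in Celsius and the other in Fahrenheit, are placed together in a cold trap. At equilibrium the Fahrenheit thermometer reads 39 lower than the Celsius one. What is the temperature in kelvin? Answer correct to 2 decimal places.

Let x be the Celsius reading; then the Fahrenheit reading is 1.8·x + 32.
(1.8·x + 32) - x = -39  ⇒  (0.8)·x = -71  ⇒  x = -88.7500°C.
In kelvin: -88.7500 + 273.15 = 184.40 K.

184.40 K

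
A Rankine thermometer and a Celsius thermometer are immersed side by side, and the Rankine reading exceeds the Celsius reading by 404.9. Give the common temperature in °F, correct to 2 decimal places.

Let x be the Rankine reading; then the Celsius reading is 5/9·x - 273.15.
(5/9·x - 273.15) - x = -404.9  ⇒  (-4/9)·x = -131.75  ⇒  x = 296.4375°R.
In Celsius: (296.4375 - 491.67) × 5/9 = -108.4625°C.
In Fahrenheit: -108.4625 × 1.8 + 32 = -163.23°F.

-163.23°F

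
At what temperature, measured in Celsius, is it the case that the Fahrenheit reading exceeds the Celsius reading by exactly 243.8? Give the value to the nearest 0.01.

Let C be the Celsius reading. The Fahrenheit reading is F = 1.8·C + 32.
Require F - C = 243.8: (0.8)·C + 32 = 243.8.
C = (243.8 - 32) / (0.8) = 264.75.

264.75°C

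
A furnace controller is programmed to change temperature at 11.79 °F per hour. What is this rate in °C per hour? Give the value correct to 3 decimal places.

Since only a temperature interval is involved, the additive offset between the scales drops out.
A change of 1°F is a change of 5/9°C, so 11.79 × 5/9 = 6.550.

6.550 °C/hour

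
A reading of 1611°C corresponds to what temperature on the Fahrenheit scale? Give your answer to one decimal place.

In Fahrenheit: 1611.0000 × 1.8 + 32 = 2931.8°F.

2931.8°F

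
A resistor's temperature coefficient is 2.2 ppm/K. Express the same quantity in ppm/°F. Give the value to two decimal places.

The quantity depends on a temperature interval, so only the ratio of degree sizes applies; the offset between the scales is irrelevant.
A change of 1°F is a change of 5/9 K, so per °F the value is 2.2 × 5/9 = 1.22.

1.22 ppm/°F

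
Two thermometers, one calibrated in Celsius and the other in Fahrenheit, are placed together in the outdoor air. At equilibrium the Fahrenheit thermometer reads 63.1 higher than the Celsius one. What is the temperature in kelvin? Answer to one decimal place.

Let x be the Celsius reading; then the Fahrenheit reading is 1.8·x + 32.
(1.8·x + 32) - x = 63.1  ⇒  (0.8)·x = 31.1  ⇒  x = 38.8750°C.
In kelvin: 38.8750 + 273.15 = 312.0 K.

312.0 K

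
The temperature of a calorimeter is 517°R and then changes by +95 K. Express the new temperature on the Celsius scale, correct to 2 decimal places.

Initial temperature in Celsius: (517 - 491.67) × 5/9 = 14.0722°C.
The 95 K change is an interval; Kelvin and Celsius degrees are the same size, so ΔC = +95°C.
Final Celsius temperature: 14.0722 + 95.0000 = 109.0722°C.

109.07°C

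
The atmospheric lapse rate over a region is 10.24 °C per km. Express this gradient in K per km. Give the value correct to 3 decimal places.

Since only a temperature interval is involved, the additive offset between the scales drops out.
A change of 1°C is a change of 1 K, so 10.24 × 1 = 10.240.

10.240 K/km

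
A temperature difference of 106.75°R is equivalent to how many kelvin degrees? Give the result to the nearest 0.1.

Only the scale ratio 5/9 matters for a change in temperature.
106.75 × 5/9 = 59.3.

59.3 K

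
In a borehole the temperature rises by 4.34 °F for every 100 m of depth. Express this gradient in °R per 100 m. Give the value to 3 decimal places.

4.340 °R/100 m

Since only a temperature interval is involved, the additive offset between the scales drops out.
A change of 1°F is a change of 1°R, so 4.34 × 1 = 4.340.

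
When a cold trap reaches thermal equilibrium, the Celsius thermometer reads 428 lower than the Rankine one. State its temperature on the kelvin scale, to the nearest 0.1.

Let x be the Rankine reading; then the Celsius reading is 5/9·x - 273.15.
(5/9·x - 273.15) - x = -428  ⇒  (-4/9)·x = -154.85  ⇒  x = 348.4125°R.
In Celsius: (348.4125 - 491.67) × 5/9 = -79.5875°C.
In kelvin: -79.5875 + 273.15 = 193.6 K.

193.6 K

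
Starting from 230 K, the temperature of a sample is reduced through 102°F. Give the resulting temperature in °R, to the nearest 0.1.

312.0°R

Initial temperature in Celsius: 230 - 273.15 = -43.1500°C.
The 102°F change is an interval, so only the factor 5/9 applies: -102 × 5/9 = -56.6667°C.
Final Celsius temperature: -43.1500 - 56.6667 = -99.8167°C.
In Rankine: -99.8167 × 1.8 + 491.67 = 312.0°R.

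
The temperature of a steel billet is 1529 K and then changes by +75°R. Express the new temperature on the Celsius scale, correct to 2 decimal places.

1297.52°C

Initial temperature in Celsius: 1529 - 273.15 = 1255.8500°C.
The 75°R change is an interval, so only the factor 5/9 applies: +75 × 5/9 = +41.6667°C.
Final Celsius temperature: 1255.8500 + 41.6667 = 1297.5167°C.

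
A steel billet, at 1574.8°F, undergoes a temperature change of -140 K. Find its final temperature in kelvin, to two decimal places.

990.26 K

Initial temperature in Celsius: (1574.8 - 32) × 5/9 = 857.1111°C.
The 140 K change is an interval; Kelvin and Celsius degrees are the same size, so ΔC = -140°C.
Final Celsius temperature: 857.1111 - 140.0000 = 717.1111°C.
In kelvin: 717.1111 + 273.15 = 990.26 K.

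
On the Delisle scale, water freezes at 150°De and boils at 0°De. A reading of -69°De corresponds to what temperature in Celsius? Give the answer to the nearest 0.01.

146.00°C

Linear interpolation between the fixed points: C = (-69 - 150) × 100 / (0 - 150) = 146.0000°C.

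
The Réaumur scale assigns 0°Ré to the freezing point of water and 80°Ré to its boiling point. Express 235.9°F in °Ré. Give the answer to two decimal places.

First in Celsius: (235.9 - 32) × 5/9 = 113.2778°C.
Linearly onto the Réaumur scale: 0 + (113.2778 / 100) × (80 - 0) = 90.62°Ré.

90.62°Ré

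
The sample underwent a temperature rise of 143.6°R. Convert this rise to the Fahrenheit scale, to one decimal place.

Rankine and Fahrenheit degrees are the same size, so the interval is unchanged: 143.6.

143.6°F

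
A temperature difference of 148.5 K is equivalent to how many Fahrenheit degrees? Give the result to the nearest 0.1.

267.3°F

For a temperature interval the offset drops out; only the factor 1.8 applies.
148.5 × 1.8 = 267.3.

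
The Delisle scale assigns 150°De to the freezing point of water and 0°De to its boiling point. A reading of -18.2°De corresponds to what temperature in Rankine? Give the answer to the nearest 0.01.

Linear interpolation between the fixed points: C = (-18.2 - 150) × 100 / (0 - 150) = 112.1333°C.
Then 112.1333 × 1.8 + 491.67 = 693.51°R.

693.51°R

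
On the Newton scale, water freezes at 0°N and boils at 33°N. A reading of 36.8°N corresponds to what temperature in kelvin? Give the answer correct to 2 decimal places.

Linear interpolation between the fixed points: C = (36.8 - 0) × 100 / (33 - 0) = 111.5152°C.
Then 111.5152 + 273.15 = 384.67 K.

384.67 K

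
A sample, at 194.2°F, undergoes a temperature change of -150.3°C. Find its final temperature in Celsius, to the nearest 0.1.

Initial temperature in Celsius: (194.2 - 32) × 5/9 = 90.1111°C.
Final Celsius temperature: 90.1111 - 150.3000 = -60.1889°C.

-60.2°C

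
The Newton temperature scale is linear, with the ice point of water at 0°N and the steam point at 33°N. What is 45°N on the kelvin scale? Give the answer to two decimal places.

Linear interpolation between the fixed points: C = (45 - 0) × 100 / (33 - 0) = 136.3636°C.
Then 136.3636 + 273.15 = 409.51 K.

409.51 K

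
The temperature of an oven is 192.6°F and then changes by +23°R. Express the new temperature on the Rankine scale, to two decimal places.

Initial temperature in Celsius: (192.6 - 32) × 5/9 = 89.2222°C.
The 23°R change is an interval, so only the factor 5/9 applies: +23 × 5/9 = +12.7778°C.
Final Celsius temperature: 89.2222 + 12.7778 = 102.0000°C.
In Rankine: 102.0000 × 1.8 + 491.67 = 675.27°R.

675.27°R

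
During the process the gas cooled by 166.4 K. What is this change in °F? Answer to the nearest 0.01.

299.52°F

Only the scale ratio 1.8 matters for a change in temperature.
166.4 × 1.8 = 299.52.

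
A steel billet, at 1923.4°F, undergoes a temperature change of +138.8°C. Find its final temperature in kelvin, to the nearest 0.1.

1462.7 K

Initial temperature in Celsius: (1923.4 - 32) × 5/9 = 1050.7778°C.
Final Celsius temperature: 1050.7778 + 138.8000 = 1189.5778°C.
In kelvin: 1189.5778 + 273.15 = 1462.7 K.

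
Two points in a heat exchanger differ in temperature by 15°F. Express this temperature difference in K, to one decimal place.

An interval of 1°F corresponds to 5/9 K.
15 × 5/9 = 8.3.

8.3 K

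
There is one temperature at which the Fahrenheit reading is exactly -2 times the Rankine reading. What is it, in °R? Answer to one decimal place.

153.2°R

Let R be the Rankine reading. The Fahrenheit reading is F = 1·R - 459.67.
Require F = -2·R: 1·R - 459.67 = -2·R.
(3)·R = 459.67  ⇒  R = 153.2.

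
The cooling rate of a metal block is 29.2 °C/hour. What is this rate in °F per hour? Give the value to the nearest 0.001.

The quantity depends on a temperature interval, so only the ratio of degree sizes applies; the offset between the scales is irrelevant.
A change of 1°C is a change of 1.8°F, so 29.2 × 1.8 = 52.560.

52.560 °F/hour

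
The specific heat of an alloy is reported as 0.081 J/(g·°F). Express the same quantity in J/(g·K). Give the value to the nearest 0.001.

The quantity depends on a temperature interval, so only the ratio of degree sizes applies; the offset between the scales is irrelevant.
A change of 1 K is a change of 1.8°F, so per K the value is 0.081 × 1.8 = 0.146.

0.146 J/(g·K)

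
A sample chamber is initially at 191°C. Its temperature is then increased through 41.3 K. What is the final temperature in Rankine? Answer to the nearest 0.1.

909.8°R

The 41.3 K change is an interval; Kelvin and Celsius degrees are the same size, so ΔC = +41.3°C.
Final Celsius temperature: 191.0000 + 41.3000 = 232.3000°C.
In Rankine: 232.3000 × 1.8 + 491.67 = 909.8°R.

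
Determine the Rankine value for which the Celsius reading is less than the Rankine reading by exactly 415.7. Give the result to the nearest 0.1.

Let R be the Rankine reading. The Celsius reading is C = 5/9·R - 273.15.
Require C - R = -415.7: (-4/9)·R - 273.15 = -415.7.
R = (-415.7 + 273.15) / (-4/9) = 320.7.

320.7°R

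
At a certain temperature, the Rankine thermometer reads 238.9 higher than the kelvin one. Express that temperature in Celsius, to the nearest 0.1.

Let x be the kelvin reading; then the Rankine reading is 1.8·x.
(1.8·x) - x = 238.9  ⇒  (0.8)·x = 238.9  ⇒  x = 298.6250 K.
In Celsius: 298.625 - 273.15 = 25.5°C.

25.5°C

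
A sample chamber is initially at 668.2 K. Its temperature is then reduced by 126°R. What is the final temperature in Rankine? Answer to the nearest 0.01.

Initial temperature in Celsius: 668.2 - 273.15 = 395.0500°C.
The 126°R change is an interval, so only the factor 5/9 applies: -126 × 5/9 = -70.0000°C.
Final Celsius temperature: 395.0500 - 70.0000 = 325.0500°C.
In Rankine: 325.0500 × 1.8 + 491.67 = 1076.76°R.

1076.76°R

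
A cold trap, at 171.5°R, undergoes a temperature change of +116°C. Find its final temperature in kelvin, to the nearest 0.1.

211.3 K

Initial temperature in Celsius: (171.5 - 491.67) × 5/9 = -177.8722°C.
Final Celsius temperature: -177.8722 + 116.0000 = -61.8722°C.
In kelvin: -61.8722 + 273.15 = 211.3 K.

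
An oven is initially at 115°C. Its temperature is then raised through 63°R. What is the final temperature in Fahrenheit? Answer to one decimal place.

The 63°R change is an interval, so only the factor 5/9 applies: +63 × 5/9 = +35.0000°C.
Final Celsius temperature: 115.0000 + 35.0000 = 150.0000°C.
In Fahrenheit: 150.0000 × 1.8 + 32 = 302.0°F.

302.0°F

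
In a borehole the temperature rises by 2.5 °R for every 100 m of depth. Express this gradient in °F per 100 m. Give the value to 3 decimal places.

2.500 °F/100 m

The quantity depends on a temperature interval, so only the ratio of degree sizes applies; the offset between the scales is irrelevant.
A change of 1°R is a change of 1°F, so 2.5 × 1 = 2.500.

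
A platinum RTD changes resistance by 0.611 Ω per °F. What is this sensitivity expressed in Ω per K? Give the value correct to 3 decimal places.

1.100 Ω per K

Since only a temperature interval is involved, the additive offset between the scales drops out.
A change of 1 K is a change of 1.8°F, so per K the value is 0.611 × 1.8 = 1.100.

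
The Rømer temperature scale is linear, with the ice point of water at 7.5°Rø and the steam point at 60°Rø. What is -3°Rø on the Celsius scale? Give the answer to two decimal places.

Linear interpolation between the fixed points: C = (-3 - 7.5) × 100 / (60 - 7.5) = -20.0000°C.

-20.00°C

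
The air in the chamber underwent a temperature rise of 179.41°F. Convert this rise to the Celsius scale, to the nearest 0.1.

An interval of 1°F corresponds to 5/9°C.
179.41 × 5/9 = 99.7.

99.7°C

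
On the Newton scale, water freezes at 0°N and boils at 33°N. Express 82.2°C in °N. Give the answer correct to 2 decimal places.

Linearly onto the Newton scale: 0 + (82.2000 / 100) × (33 - 0) = 27.13°N.

27.13°N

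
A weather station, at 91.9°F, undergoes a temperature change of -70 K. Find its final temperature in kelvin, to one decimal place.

Initial temperature in Celsius: (91.9 - 32) × 5/9 = 33.2778°C.
The 70 K change is an interval; Kelvin and Celsius degrees are the same size, so ΔC = -70°C.
Final Celsius temperature: 33.2778 - 70.0000 = -36.7222°C.
In kelvin: -36.7222 + 273.15 = 236.4 K.

236.4 K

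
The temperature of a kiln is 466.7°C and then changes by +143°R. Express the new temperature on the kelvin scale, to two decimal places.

819.29 K

The 143°R change is an interval, so only the factor 5/9 applies: +143 × 5/9 = +79.4444°C.
Final Celsius temperature: 466.7000 + 79.4444 = 546.1444°C.
In kelvin: 546.1444 + 273.15 = 819.29 K.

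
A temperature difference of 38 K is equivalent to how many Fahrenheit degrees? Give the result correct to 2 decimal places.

68.40°F

An interval of 1 K corresponds to 1.8°F.
38 × 1.8 = 68.40.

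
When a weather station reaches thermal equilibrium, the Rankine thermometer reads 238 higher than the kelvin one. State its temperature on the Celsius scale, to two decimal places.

24.35°C

Let x be the kelvin reading; then the Rankine reading is 1.8·x.
(1.8·x) - x = 238  ⇒  (0.8)·x = 238  ⇒  x = 297.5000 K.
In Celsius: 297.5 - 273.15 = 24.35°C.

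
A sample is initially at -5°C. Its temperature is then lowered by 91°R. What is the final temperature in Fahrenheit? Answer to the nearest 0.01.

The 91°R change is an interval, so only the factor 5/9 applies: -91 × 5/9 = -50.5556°C.
Final Celsius temperature: -5.0000 - 50.5556 = -55.5556°C.
In Fahrenheit: -55.5556 × 1.8 + 32 = -68.00°F.

-68.00°F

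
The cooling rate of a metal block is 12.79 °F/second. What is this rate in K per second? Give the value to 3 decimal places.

The quantity depends on a temperature interval, so only the ratio of degree sizes applies; the offset between the scales is irrelevant.
A change of 1°F is a change of 5/9 K, so 12.79 × 5/9 = 7.106.

7.106 K/second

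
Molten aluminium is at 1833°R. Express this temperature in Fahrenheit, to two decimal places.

1373.33°F

In Celsius: (1833 - 491.67) × 5/9 = 745.1833°C.
In Fahrenheit: 745.1833 × 1.8 + 32 = 1373.33°F.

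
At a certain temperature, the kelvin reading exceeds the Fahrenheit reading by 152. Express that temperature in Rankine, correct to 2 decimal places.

Let x be the Fahrenheit reading; then the kelvin reading is 5/9·x + 255.372.
(5/9·x + 255.372) - x = 152  ⇒  (-4/9)·x = -103.372  ⇒  x = 232.5875°F.
In Celsius: (232.5875 - 32) × 5/9 = 111.4375°C.
In Rankine: 111.4375 × 1.8 + 491.67 = 692.26°R.

692.26°R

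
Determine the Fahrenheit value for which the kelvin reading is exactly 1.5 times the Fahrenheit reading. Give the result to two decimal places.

Let F be the Fahrenheit reading. The kelvin reading is K = 5/9·F + 255.372.
Require K = 1.5·F: 5/9·F + 255.372 = 1.5·F.
(-17/18)·F = -255.372  ⇒  F = 270.39.

270.39°F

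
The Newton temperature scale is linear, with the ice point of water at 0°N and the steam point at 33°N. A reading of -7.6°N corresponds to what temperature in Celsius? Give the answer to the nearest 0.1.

-23.0°C

Linear interpolation between the fixed points: C = (-7.6 - 0) × 100 / (33 - 0) = -23.0303°C.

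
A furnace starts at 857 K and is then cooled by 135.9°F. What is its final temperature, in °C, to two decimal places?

508.35°C

Initial temperature in Celsius: 857 - 273.15 = 583.8500°C.
The 135.9°F change is an interval, so only the factor 5/9 applies: -135.9 × 5/9 = -75.5000°C.
Final Celsius temperature: 583.8500 - 75.5000 = 508.3500°C.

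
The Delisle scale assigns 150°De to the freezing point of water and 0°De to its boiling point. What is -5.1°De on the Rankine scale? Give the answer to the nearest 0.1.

Linear interpolation between the fixed points: C = (-5.1 - 150) × 100 / (0 - 150) = 103.4000°C.
Then 103.4000 × 1.8 + 491.67 = 677.8°R.

677.8°R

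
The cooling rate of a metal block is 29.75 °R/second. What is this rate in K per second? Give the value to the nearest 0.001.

Since only a temperature interval is involved, the additive offset between the scales drops out.
A change of 1°R is a change of 5/9 K, so 29.75 × 5/9 = 16.528.

16.528 K/second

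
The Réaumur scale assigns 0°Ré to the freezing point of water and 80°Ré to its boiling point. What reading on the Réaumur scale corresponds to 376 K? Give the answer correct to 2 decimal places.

82.28°Ré

First in Celsius: 376 - 273.15 = 102.8500°C.
Linearly onto the Réaumur scale: 0 + (102.8500 / 100) × (80 - 0) = 82.28°Ré.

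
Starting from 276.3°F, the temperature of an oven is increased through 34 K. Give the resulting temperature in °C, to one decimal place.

169.7°C

Initial temperature in Celsius: (276.3 - 32) × 5/9 = 135.7222°C.
The 34 K change is an interval; Kelvin and Celsius degrees are the same size, so ΔC = +34°C.
Final Celsius temperature: 135.7222 + 34.0000 = 169.7222°C.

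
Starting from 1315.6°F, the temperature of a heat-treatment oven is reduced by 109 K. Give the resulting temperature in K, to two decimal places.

Initial temperature in Celsius: (1315.6 - 32) × 5/9 = 713.1111°C.
The 109 K change is an interval; Kelvin and Celsius degrees are the same size, so ΔC = -109°C.
Final Celsius temperature: 713.1111 - 109.0000 = 604.1111°C.
In kelvin: 604.1111 + 273.15 = 877.26 K.

877.26 K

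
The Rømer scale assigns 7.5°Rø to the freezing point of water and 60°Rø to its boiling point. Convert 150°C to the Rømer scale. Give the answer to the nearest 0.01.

Linearly onto the Rømer scale: 7.5 + (150.0000 / 100) × (60 - 7.5) = 86.25°Rø.

86.25°Rø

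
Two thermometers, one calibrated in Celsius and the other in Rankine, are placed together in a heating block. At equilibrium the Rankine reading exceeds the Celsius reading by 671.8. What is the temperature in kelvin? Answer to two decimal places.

498.31 K

Let x be the Celsius reading; then the Rankine reading is 1.8·x + 491.67.
(1.8·x + 491.67) - x = 671.8  ⇒  (0.8)·x = 180.13  ⇒  x = 225.1625°C.
In kelvin: 225.1625 + 273.15 = 498.31 K.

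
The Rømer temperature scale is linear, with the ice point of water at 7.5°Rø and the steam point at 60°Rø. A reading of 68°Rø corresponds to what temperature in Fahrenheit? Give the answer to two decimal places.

Linear interpolation between the fixed points: C = (68 - 7.5) × 100 / (60 - 7.5) = 115.2381°C.
Then 115.2381 × 1.8 + 32 = 239.43°F.

239.43°F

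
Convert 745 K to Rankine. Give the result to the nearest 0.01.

1341.00°R

In Celsius: 745 - 273.15 = 471.8500°C.
In Rankine: 471.8500 × 1.8 + 491.67 = 1341.00°R.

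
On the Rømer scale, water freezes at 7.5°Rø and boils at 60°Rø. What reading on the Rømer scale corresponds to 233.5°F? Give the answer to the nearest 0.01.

66.27°Rø

First in Celsius: (233.5 - 32) × 5/9 = 111.9444°C.
Linearly onto the Rømer scale: 7.5 + (111.9444 / 100) × (60 - 7.5) = 66.27°Rø.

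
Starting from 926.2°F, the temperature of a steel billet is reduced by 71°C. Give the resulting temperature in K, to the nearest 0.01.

698.93 K

Initial temperature in Celsius: (926.2 - 32) × 5/9 = 496.7778°C.
Final Celsius temperature: 496.7778 - 71.0000 = 425.7778°C.
In kelvin: 425.7778 + 273.15 = 698.93 K.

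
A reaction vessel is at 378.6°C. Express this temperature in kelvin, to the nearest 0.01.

651.75 K

In kelvin: 378.6000 + 273.15 = 651.75 K.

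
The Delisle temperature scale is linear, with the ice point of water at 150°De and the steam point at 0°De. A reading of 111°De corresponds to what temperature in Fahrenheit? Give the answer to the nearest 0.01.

78.80°F

Linear interpolation between the fixed points: C = (111 - 150) × 100 / (0 - 150) = 26.0000°C.
Then 26.0000 × 1.8 + 32 = 78.80°F.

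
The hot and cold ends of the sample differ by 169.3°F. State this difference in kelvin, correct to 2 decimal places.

An interval of 1°F corresponds to 5/9 K.
169.3 × 5/9 = 94.06.

94.06 K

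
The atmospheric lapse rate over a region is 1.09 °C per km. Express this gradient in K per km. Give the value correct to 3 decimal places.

1.090 K/km

The quantity depends on a temperature interval, so only the ratio of degree sizes applies; the offset between the scales is irrelevant.
A change of 1°C is a change of 1 K, so 1.09 × 1 = 1.090.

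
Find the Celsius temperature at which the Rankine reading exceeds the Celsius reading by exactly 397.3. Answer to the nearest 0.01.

-117.96°C

Let C be the Celsius reading. The Rankine reading is R = 1.8·C + 491.67.
Require R - C = 397.3: (0.8)·C + 491.67 = 397.3.
C = (397.3 - 491.67) / (0.8) = -117.96.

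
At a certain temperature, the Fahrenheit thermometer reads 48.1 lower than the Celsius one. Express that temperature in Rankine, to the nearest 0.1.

Let x be the Celsius reading; then the Fahrenheit reading is 1.8·x + 32.
(1.8·x + 32) - x = -48.1  ⇒  (0.8)·x = -80.1  ⇒  x = -100.1250°C.
In Rankine: -100.1250 × 1.8 + 491.67 = 311.4°R.

311.4°R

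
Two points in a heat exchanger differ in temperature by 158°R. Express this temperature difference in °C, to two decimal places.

For a temperature interval the offset drops out; only the factor 5/9 applies.
158 × 5/9 = 87.78.

87.78°C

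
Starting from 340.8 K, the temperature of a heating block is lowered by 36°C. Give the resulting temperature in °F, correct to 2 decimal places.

Initial temperature in Celsius: 340.8 - 273.15 = 67.6500°C.
Final Celsius temperature: 67.6500 - 36.0000 = 31.6500°C.
In Fahrenheit: 31.6500 × 1.8 + 32 = 88.97°F.

88.97°F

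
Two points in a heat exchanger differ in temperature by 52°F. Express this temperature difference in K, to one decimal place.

28.9 K

Only the scale ratio 5/9 matters for a change in temperature.
52 × 5/9 = 28.9.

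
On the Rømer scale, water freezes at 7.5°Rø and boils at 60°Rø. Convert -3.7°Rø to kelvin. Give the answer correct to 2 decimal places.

Linear interpolation between the fixed points: C = (-3.7 - 7.5) × 100 / (60 - 7.5) = -21.3333°C.
Then -21.3333 + 273.15 = 251.82 K.

251.82 K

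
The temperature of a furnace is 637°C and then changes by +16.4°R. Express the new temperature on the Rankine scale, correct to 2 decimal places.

1654.67°R

The 16.4°R change is an interval, so only the factor 5/9 applies: +16.4 × 5/9 = +9.1111°C.
Final Celsius temperature: 637.0000 + 9.1111 = 646.1111°C.
In Rankine: 646.1111 × 1.8 + 491.67 = 1654.67°R.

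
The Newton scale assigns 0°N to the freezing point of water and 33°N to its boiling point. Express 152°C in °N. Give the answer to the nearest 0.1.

Linearly onto the Newton scale: 0 + (152.0000 / 100) × (33 - 0) = 50.2°N.

50.2°N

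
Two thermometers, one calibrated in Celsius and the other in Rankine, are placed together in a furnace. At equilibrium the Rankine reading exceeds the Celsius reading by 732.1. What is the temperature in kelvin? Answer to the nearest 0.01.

573.69 K

Let x be the Celsius reading; then the Rankine reading is 1.8·x + 491.67.
(1.8·x + 491.67) - x = 732.1  ⇒  (0.8)·x = 240.43  ⇒  x = 300.5375°C.
In kelvin: 300.5375 + 273.15 = 573.69 K.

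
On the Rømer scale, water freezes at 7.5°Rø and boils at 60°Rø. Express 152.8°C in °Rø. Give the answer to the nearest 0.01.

87.72°Rø

Linearly onto the Rømer scale: 7.5 + (152.8000 / 100) × (60 - 7.5) = 87.72°Rø.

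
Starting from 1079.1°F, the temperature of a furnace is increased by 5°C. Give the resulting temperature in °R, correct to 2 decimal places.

Initial temperature in Celsius: (1079.1 - 32) × 5/9 = 581.7222°C.
Final Celsius temperature: 581.7222 + 5.0000 = 586.7222°C.
In Rankine: 586.7222 × 1.8 + 491.67 = 1547.77°R.

1547.77°R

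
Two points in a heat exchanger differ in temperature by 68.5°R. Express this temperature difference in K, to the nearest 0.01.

Only the scale ratio 5/9 matters for a change in temperature.
68.5 × 5/9 = 38.06.

38.06 K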